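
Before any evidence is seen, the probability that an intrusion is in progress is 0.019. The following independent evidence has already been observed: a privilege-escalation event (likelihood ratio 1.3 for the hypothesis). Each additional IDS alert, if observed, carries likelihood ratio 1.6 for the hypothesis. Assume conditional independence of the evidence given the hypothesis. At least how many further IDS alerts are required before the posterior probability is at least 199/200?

20

Prior odds = 0.019/0.981 = 19/981.
Bayes factor of the evidence already in hand = 1.3.
Odds after that evidence = (19/981) × 1.3 = 247/9810.
Target odds = 0.995/0.005 = 199.
Need 1.6ⁿ ≥ 199 ÷ (247/9810) = 1952190/247.
1.6¹⁹ ≈7555.79 falls short of 1952190/247 but 1.6²⁰ ≈12089.3 reaches it, so n = 20.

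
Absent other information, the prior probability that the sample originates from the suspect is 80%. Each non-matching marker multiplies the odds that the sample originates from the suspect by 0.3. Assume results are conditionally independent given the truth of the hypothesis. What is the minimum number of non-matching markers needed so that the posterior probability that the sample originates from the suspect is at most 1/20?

4

Prior odds = 0.8/0.2 = 4.
Likelihood ratio per non-matching marker = 0.3.
Target odds: 0.05 ÷ 0.95 = 1/19.
Need 4 × 0.3ⁿ ≤ 1/19, i.e. 0.3ⁿ ≤ 1/76.
0.3³ = 0.027 is still above 1/76 but 0.3⁴ = 0.0081 is at or below it, so n = 4.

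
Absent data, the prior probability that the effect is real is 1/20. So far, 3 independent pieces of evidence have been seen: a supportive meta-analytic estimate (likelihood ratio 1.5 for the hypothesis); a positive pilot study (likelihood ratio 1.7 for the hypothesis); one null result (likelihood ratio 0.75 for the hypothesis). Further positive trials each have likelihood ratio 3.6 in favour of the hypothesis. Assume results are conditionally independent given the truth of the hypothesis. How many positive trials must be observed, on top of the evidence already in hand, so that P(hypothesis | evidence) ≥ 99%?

Prior odds = 0.05/0.95 = 1/19.
Combined Bayes factor of the evidence already in hand = 1.5 × 1.7 × 0.75 = 1.9125.
Odds after that evidence = (1/19) × 1.9125 = 153/1520.
Target odds = 0.99/0.01 = 99.
Need 3.6ⁿ ≥ 99 ÷ (153/1520) = 16720/17.
3.6⁵ = 604.66176 falls short of 16720/17 but 3.6⁶ = 34012224/15625 reaches it, so n = 6.

6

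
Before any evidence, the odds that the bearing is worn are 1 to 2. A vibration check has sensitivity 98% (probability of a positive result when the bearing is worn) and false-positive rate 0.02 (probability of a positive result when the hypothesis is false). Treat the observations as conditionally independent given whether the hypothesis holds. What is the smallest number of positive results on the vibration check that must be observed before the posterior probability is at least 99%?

2

Prior odds = 0.5.
Likelihood ratio of a positive result = 0.98/0.02 = 49.
Target odds: 0.99 ÷ 0.01 = 99.
Require 49ⁿ ≥ 99 ÷ 0.5 = 198.
49¹ = 49 falls short of 198 but 49² = 2401 reaches it, so n = 2.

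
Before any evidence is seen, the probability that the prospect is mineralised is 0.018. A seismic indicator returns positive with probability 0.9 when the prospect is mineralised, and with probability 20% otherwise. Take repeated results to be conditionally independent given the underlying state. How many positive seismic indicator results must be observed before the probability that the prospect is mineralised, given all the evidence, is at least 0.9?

Prior odds = 0.018/0.982 = 9/491.
Likelihood ratio of a positive result = 0.9/0.2 = 4.5.
Target posterior odds = 0.9/0.1 = 9.
Need (9/491) × 4.5ⁿ ≥ 9, i.e. 4.5ⁿ ≥ 491.
4.5⁴ = 410.0625 falls short of 491 but 4.5⁵ = 1845.28125 reaches it, so n = 5.

5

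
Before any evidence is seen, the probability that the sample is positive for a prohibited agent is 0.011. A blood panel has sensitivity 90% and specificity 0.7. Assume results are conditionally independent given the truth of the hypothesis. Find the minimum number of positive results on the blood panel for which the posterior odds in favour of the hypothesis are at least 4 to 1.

6

Prior odds: 0.011 ÷ 0.989 = 11/989.
False-positive rate = 1 − 0.7 = 0.3; likelihood ratio of a positive = 0.9/0.3 = 3.
Target odds = 4.
Require 3ⁿ ≥ 4 ÷ (11/989) = 3956/11.
3⁵ = 243 falls short of 3956/11 but 3⁶ = 729 reaches it, so n = 6.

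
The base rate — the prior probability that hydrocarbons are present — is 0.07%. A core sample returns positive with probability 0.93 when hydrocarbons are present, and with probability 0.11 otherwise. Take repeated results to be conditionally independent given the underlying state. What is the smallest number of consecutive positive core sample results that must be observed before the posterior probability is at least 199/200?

6

Prior odds: 0.0007 ÷ 0.9993 = 7/9993.
Likelihood ratio of a positive result = 0.93/0.11 = 93/11.
Target odds: 0.995 ÷ 0.005 = 199.
Need (7/9993) × (93/11)ⁿ ≥ 199, i.e. (93/11)ⁿ ≥ 1988607/7.
(93/11)⁵ ≈43196.8 falls short of 1988607/7 but (93/11)⁶ ≈365209 reaches it, so n = 6.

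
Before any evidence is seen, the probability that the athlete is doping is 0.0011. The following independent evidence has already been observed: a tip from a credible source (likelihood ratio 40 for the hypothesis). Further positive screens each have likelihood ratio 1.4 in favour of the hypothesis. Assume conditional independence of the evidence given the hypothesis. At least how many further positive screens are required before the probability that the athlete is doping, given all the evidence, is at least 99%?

Prior odds = 0.0011/0.9989 = 11/9989.
Bayes factor of the evidence already in hand = 40.
Odds after that evidence = (11/9989) × 40 = 440/9989.
Target odds = 0.99/0.01 = 99.
Need 1.4ⁿ ≥ 99 ÷ (440/9989) = 2247.525.
1.4²² ≈1639.9 falls short of 2247.525 but 1.4²³ ≈2295.86 reaches it, so n = 23.

23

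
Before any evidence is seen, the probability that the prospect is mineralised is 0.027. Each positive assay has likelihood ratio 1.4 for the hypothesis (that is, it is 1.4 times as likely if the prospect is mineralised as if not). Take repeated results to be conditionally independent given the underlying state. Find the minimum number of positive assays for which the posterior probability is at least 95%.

Prior odds = 0.027/0.973 = 27/973.
Likelihood ratio per positive assay = 1.4.
Target odds: 0.95 ÷ 0.05 = 19.
Need (27/973) × 1.4ⁿ ≥ 19, i.e. 1.4ⁿ ≥ 18487/27.
1.4¹⁹ ≈597.63 falls short of 18487/27 but 1.4²⁰ ≈836.683 reaches it, so n = 20.

20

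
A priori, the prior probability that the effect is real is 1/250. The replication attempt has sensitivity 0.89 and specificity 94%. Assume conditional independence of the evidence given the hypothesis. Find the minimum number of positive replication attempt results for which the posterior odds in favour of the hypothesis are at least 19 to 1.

4

Prior odds = 0.004/0.996 = 1/249.
False-positive rate = 1 − 0.94 = 0.06; likelihood ratio of a positive = 0.89/0.06 = 89/6.
Target odds = 19.
Need (1/249) × (89/6)ⁿ ≥ 19, i.e. (89/6)ⁿ ≥ 4731.
(89/6)³ = 704969/216 falls short of 4731 but (89/6)⁴ = 62742241/1296 reaches it, so n = 4.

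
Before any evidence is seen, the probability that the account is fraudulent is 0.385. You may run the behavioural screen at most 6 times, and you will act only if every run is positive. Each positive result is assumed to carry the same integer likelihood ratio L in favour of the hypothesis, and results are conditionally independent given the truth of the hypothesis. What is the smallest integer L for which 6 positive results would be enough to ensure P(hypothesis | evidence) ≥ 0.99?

3

Prior odds = 0.385/0.615 = 77/123.
Target odds = 0.99/0.01 = 99.
Need L⁶ ≥ 99 ÷ (77/123) = 1107/7.
2⁶ = 64 < 1107/7 ≤ 729 = 3⁶, so L = 3.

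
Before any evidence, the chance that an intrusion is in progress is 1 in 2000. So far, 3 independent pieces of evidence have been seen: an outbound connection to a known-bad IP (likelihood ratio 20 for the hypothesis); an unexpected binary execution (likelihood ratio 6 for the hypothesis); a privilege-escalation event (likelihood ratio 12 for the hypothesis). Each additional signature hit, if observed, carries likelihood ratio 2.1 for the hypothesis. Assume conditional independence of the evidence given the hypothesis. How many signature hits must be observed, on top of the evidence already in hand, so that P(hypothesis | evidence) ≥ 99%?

Prior odds = 0.0005/0.9995 = 1/1999.
Combined Bayes factor of the evidence already in hand = 20 × 6 × 12 = 1440.
Odds after that evidence = (1/1999) × 1440 = 1440/1999.
Target odds = 0.99/0.01 = 99.
Need 2.1ⁿ ≥ 99 ÷ (1440/1999) = 137.43125.
2.1⁶ = 85766121/1000000 falls short of 137.43125 but 2.1⁷ ≈180.109 reaches it, so n = 7.

7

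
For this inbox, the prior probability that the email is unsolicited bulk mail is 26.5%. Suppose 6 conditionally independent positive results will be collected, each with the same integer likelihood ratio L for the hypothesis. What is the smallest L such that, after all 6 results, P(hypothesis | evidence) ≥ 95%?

2

Prior odds = 0.265/0.735 = 53/147.
Target odds = 0.95/0.05 = 19.
Need L⁶ ≥ 19 ÷ (53/147) = 2793/53.
1⁶ = 1 < 2793/53 ≤ 64 = 2⁶, so L = 2.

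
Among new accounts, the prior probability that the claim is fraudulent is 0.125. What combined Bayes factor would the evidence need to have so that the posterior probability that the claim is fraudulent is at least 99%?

693

Prior odds = 0.125/0.875 = 1/7.
Target odds = 0.99/0.01 = 99.
Required Bayes factor = 99 ÷ (1/7) = 693.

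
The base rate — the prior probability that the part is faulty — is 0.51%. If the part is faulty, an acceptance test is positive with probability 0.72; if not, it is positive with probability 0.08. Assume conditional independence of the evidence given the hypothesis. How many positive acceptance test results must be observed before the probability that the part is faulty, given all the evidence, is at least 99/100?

5

Prior odds = 0.0051/0.9949 = 51/9949.
Likelihood ratio of a positive = 0.72/0.08 = 9.
Target posterior odds = 0.99/0.01 = 99.
Require 9ⁿ ≥ 99 ÷ (51/9949) = 328317/17.
9⁴ = 6561 falls short of 328317/17 but 9⁵ = 59049 reaches it, so n = 5.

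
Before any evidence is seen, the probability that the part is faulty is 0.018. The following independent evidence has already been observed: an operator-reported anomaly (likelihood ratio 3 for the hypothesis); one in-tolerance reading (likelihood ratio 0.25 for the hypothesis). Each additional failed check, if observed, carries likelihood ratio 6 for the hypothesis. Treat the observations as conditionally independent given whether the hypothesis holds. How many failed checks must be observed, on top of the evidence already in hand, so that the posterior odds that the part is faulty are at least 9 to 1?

4

Prior odds = 0.018/0.982 = 9/491.
Combined Bayes factor of the evidence already in hand = 3 × 0.25 = 0.75.
Odds after that evidence = (9/491) × 0.75 = 27/1964.
Target odds = 9.
Need 6ⁿ ≥ 9 ÷ (27/1964) = 1964/3.
6³ = 216 falls short of 1964/3 but 6⁴ = 1296 reaches it, so n = 4.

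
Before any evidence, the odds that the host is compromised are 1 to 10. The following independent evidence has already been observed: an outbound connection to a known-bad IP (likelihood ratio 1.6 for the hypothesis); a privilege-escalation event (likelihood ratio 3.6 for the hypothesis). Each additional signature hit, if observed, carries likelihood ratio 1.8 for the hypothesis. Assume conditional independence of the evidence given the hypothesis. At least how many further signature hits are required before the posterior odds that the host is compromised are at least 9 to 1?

5

Prior odds = 0.1.
Combined Bayes factor of the evidence already in hand = 1.6 × 3.6 = 5.76.
Odds after that evidence = 0.1 × 5.76 = 0.576.
Target odds = 9.
Need 1.8ⁿ ≥ 9 ÷ 0.576 = 15.625.
1.8⁴ = 10.4976 falls short of 15.625 but 1.8⁵ = 18.89568 reaches it, so n = 5.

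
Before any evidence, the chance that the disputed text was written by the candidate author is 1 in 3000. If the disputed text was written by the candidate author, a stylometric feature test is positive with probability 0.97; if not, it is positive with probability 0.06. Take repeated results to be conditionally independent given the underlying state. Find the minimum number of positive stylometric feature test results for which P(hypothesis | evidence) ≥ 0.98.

Prior odds: (1/3000) ÷ (2999/3000) = 1/2999.
Likelihood ratio of a positive = 0.97/0.06 = 97/6.
Target odds: 0.98 ÷ 0.02 = 49.
Need (1/2999) × (97/6)ⁿ ≥ 49, i.e. (97/6)ⁿ ≥ 146951.
(97/6)⁴ = 88529281/1296 falls short of 146951 but (97/6)⁵ ≈1.10434e+06 reaches it, so n = 5.

5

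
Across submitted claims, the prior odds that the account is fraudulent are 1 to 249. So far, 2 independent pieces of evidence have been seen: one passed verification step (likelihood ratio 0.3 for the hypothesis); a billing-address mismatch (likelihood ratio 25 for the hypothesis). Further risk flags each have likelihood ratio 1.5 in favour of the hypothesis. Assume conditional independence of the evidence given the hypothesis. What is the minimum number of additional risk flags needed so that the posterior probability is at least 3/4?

12

Prior odds = 1/249.
Combined Bayes factor of the evidence already in hand = 0.3 × 25 = 7.5.
Odds after that evidence = (1/249) × 7.5 = 5/166.
Target odds = 0.75/0.25 = 3.
Need 1.5ⁿ ≥ 3 ÷ (5/166) = 99.6.
1.5¹¹ = 177147/2048 falls short of 99.6 but 1.5¹² = 531441/4096 reaches it, so n = 12.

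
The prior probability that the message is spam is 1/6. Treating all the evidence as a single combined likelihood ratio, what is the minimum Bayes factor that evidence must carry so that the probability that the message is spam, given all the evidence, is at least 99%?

Prior odds = (1/6)/(5/6) = 0.2.
Target odds = 0.99/0.01 = 99.
Required Bayes factor = 99 ÷ 0.2 = 495.

495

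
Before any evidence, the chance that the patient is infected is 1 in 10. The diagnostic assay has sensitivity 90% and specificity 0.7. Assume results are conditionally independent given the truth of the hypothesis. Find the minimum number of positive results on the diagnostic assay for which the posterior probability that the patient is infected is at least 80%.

Prior odds = 0.1/0.9 = 1/9.
False-positive rate = 1 − 0.7 = 0.3; likelihood ratio of a positive = 0.9/0.3 = 3.
Target posterior odds = 0.8/0.2 = 4.
Require 3ⁿ ≥ 4 ÷ (1/9) = 36.
3³ = 27 falls short of 36 but 3⁴ = 81 reaches it, so n = 4.

4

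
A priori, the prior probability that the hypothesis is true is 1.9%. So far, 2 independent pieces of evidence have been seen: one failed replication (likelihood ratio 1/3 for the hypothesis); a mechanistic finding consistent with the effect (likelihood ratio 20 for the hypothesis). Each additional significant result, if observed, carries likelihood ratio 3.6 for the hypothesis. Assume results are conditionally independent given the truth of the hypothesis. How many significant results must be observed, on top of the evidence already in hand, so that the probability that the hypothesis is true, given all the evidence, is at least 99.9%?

Prior odds = 0.019/0.981 = 19/981.
Combined Bayes factor of the evidence already in hand = (1/3) × 20 = 20/3.
Odds after that evidence = (19/981) × 20/3 = 380/2943.
Target odds = 0.999/0.001 = 999.
Need 3.6ⁿ ≥ 999 ÷ (380/2943) = 2940057/380.
3.6⁶ = 34012224/15625 falls short of 2940057/380 but 3.6⁷ = 612220032/78125 reaches it, so n = 7.

7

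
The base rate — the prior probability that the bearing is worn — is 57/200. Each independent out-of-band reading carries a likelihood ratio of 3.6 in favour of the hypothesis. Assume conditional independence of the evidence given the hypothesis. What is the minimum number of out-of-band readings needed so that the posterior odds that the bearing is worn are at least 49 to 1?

4

Prior odds: 0.285 ÷ 0.715 = 57/143.
Likelihood ratio per out-of-band reading = 3.6.
Target odds = 49.
Need (57/143) × 3.6ⁿ ≥ 49, i.e. 3.6ⁿ ≥ 7007/57.
3.6³ = 46.656 falls short of 7007/57 but 3.6⁴ = 167.9616 reaches it, so n = 4.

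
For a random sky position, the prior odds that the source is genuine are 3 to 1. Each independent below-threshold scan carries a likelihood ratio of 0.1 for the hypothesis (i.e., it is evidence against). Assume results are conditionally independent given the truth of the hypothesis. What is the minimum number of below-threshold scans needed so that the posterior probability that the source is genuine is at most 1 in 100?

3

Prior odds = 3.
Likelihood ratio per below-threshold scan = 0.1.
Target posterior odds = 0.01/0.99 = 1/99.
Need 3 × 0.1ⁿ ≤ 1/99, i.e. 0.1ⁿ ≤ 1/297.
0.1² = 0.01 is still above 1/297 but 0.1³ = 0.001 is at or below it, so n = 3.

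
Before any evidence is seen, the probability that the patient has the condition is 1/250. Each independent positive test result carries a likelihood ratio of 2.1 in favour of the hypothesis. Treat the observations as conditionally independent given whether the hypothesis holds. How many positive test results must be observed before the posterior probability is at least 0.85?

10

Prior odds: 0.004 ÷ 0.996 = 1/249.
Likelihood ratio per positive test result = 2.1.
Target odds: 0.85 ÷ 0.15 = 17/3.
Need (1/249) × 2.1ⁿ ≥ 17/3, i.e. 2.1ⁿ ≥ 1411.
2.1⁹ ≈794.28 falls short of 1411 but 2.1¹⁰ ≈1667.99 reaches it, so n = 10.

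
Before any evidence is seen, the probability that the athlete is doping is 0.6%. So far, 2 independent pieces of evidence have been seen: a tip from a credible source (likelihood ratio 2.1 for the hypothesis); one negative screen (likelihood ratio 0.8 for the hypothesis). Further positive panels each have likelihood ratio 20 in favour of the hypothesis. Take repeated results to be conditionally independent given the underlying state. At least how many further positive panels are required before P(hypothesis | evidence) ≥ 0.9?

Prior odds = 0.006/0.994 = 3/497.
Combined Bayes factor of the evidence already in hand = 2.1 × 0.8 = 1.68.
Odds after that evidence = (3/497) × 1.68 = 18/1775.
Target odds = 0.9/0.1 = 9.
Need 20ⁿ ≥ 9 ÷ (18/1775) = 887.5.
20² = 400 falls short of 887.5 but 20³ = 8000 reaches it, so n = 3.

3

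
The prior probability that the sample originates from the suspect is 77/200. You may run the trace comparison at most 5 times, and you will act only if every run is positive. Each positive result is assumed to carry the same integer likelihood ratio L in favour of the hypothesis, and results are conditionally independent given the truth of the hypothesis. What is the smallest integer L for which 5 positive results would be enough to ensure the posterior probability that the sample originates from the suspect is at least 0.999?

Prior odds = 0.385/0.615 = 77/123.
Target odds = 0.999/0.001 = 999.
Need L⁵ ≥ 999 ÷ (77/123) = 122877/77.
4⁵ = 1024 < 122877/77 ≤ 3125 = 5⁵, so L = 5.

5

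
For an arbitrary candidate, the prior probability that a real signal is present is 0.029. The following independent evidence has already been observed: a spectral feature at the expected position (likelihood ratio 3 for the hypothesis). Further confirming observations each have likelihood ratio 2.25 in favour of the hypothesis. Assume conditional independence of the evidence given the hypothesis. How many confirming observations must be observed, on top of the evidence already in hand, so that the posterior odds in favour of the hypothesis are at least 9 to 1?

Prior odds = 0.029/0.971 = 29/971.
Bayes factor of the evidence already in hand = 3.
Odds after that evidence = (29/971) × 3 = 87/971.
Target odds = 9.
Need 2.25ⁿ ≥ 9 ÷ (87/971) = 2913/29.
2.25⁵ = 59049/1024 falls short of 2913/29 but 2.25⁶ = 531441/4096 reaches it, so n = 6.

6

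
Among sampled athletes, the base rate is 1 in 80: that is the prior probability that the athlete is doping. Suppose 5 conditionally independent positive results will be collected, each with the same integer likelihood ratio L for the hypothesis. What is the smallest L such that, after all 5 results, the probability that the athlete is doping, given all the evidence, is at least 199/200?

7

Prior odds = 0.0125/0.9875 = 1/79.
Target odds = 0.995/0.005 = 199.
Need L⁵ ≥ 199 ÷ (1/79) = 15721.
6⁵ = 7776 < 15721 ≤ 16807 = 7⁵, so L = 7.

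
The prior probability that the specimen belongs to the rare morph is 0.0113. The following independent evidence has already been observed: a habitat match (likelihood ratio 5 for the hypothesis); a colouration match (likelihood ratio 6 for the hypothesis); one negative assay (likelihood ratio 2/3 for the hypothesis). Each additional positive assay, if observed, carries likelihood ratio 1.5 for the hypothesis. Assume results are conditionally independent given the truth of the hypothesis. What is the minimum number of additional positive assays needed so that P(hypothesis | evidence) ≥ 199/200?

17

Prior odds = 0.0113/0.9887 = 113/9887.
Combined Bayes factor of the evidence already in hand = 5 × 6 × (2/3) = 20.
Odds after that evidence = (113/9887) × 20 = 2260/9887.
Target odds = 0.995/0.005 = 199.
Need 1.5ⁿ ≥ 199 ÷ (2260/9887) = 1967513/2260.
1.5¹⁶ = 43046721/65536 falls short of 1967513/2260 but 1.5¹⁷ = 129140163/131072 reaches it, so n = 17.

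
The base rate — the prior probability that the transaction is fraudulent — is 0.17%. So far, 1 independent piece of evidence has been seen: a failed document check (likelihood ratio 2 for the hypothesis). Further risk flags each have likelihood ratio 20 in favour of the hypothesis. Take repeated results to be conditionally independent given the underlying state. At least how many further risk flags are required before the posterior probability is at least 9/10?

3

Prior odds = 0.0017/0.9983 = 17/9983.
Bayes factor of the evidence already in hand = 2.
Odds after that evidence = (17/9983) × 2 = 34/9983.
Target odds = 0.9/0.1 = 9.
Need 20ⁿ ≥ 9 ÷ (34/9983) = 89847/34.
20² = 400 falls short of 89847/34 but 20³ = 8000 reaches it, so n = 3.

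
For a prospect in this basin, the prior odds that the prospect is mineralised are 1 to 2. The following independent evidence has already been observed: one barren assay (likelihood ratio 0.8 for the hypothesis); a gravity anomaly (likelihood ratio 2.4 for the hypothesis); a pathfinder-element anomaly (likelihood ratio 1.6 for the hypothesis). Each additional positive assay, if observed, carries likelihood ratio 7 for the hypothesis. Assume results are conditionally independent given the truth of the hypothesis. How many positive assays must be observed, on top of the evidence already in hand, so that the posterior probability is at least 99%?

3

Prior odds = 0.5.
Combined Bayes factor of the evidence already in hand = 0.8 × 2.4 × 1.6 = 3.072.
Odds after that evidence = 0.5 × 3.072 = 1.536.
Target odds = 0.99/0.01 = 99.
Need 7ⁿ ≥ 99 ÷ 1.536 = 64.453125.
7² = 49 falls short of 64.453125 but 7³ = 343 reaches it, so n = 3.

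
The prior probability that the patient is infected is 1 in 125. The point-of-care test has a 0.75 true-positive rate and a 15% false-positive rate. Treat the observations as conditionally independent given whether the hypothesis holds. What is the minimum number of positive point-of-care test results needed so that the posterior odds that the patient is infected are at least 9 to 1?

5

Prior odds: 0.008 ÷ 0.992 = 1/124.
Likelihood ratio of a positive result = 0.75/0.15 = 5.
Target odds = 9.
Need (1/124) × 5ⁿ ≥ 9, i.e. 5ⁿ ≥ 1116.
5⁴ = 625 falls short of 1116 but 5⁵ = 3125 reaches it, so n = 5.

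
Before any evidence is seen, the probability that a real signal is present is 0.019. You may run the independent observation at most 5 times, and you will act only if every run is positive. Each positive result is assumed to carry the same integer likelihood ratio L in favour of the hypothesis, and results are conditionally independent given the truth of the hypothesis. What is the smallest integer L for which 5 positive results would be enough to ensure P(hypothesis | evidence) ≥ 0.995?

7

Prior odds = 0.019/0.981 = 19/981.
Target odds = 0.995/0.005 = 199.
Need L⁵ ≥ 199 ÷ (19/981) = 195219/19.
6⁵ = 7776 < 195219/19 ≤ 16807 = 7⁵, so L = 7.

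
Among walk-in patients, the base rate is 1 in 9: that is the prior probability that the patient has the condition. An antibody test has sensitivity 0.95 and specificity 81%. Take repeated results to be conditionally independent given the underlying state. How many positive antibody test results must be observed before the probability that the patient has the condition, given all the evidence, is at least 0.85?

3

Prior odds: (1/9) ÷ (8/9) = 0.125.
False-positive rate = 1 − 0.81 = 0.19; likelihood ratio of a positive = 0.95/0.19 = 5.
Target posterior odds = 0.85/0.15 = 17/3.
Require 5ⁿ ≥ 17/3 ÷ 0.125 = 136/3.
5² = 25 falls short of 136/3 but 5³ = 125 reaches it, so n = 3.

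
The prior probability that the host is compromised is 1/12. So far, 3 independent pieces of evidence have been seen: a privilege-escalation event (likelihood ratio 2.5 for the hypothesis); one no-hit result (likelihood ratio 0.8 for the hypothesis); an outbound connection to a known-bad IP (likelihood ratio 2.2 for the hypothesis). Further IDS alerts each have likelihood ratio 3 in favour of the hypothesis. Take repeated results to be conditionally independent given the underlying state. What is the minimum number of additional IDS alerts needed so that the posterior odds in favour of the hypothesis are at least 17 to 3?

3

Prior odds = (1/12)/(11/12) = 1/11.
Combined Bayes factor of the evidence already in hand = 2.5 × 0.8 × 2.2 = 4.4.
Odds after that evidence = (1/11) × 4.4 = 0.4.
Target odds = 17/3.
Need 3ⁿ ≥ 17/3 ÷ 0.4 = 85/6.
3² = 9 falls short of 85/6 but 3³ = 27 reaches it, so n = 3.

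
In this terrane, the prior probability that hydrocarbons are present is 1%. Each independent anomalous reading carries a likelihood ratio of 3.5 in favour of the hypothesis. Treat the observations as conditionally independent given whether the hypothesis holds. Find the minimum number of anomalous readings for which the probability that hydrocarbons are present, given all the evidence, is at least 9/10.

Prior odds = 0.01/0.99 = 1/99.
Likelihood ratio per anomalous reading = 3.5.
Target posterior odds = 0.9/0.1 = 9.
Need (1/99) × 3.5ⁿ ≥ 9, i.e. 3.5ⁿ ≥ 891.
3.5⁵ = 525.21875 falls short of 891 but 3.5⁶ = 1838.265625 reaches it, so n = 6.

6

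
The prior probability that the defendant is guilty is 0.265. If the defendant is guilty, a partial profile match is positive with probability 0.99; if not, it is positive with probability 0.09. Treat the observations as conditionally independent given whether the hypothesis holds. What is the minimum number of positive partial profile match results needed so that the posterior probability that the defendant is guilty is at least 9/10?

2

Prior odds: 0.265 ÷ 0.735 = 53/147.
Likelihood ratio of a positive = 0.99/0.09 = 11.
Target posterior odds = 0.9/0.1 = 9.
Need (53/147) × 11ⁿ ≥ 9, i.e. 11ⁿ ≥ 1323/53.
11¹ = 11 falls short of 1323/53 but 11² = 121 reaches it, so n = 2.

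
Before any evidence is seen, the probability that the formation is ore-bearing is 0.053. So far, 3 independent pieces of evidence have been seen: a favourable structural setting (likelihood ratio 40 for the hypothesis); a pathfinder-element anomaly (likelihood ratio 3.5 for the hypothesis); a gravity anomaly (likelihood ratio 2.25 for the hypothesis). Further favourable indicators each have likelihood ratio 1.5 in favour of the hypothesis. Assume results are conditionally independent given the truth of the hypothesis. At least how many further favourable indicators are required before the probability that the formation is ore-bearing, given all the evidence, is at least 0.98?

Prior odds = 0.053/0.947 = 53/947.
Combined Bayes factor of the evidence already in hand = 40 × 3.5 × 2.25 = 315.
Odds after that evidence = (53/947) × 315 = 16695/947.
Target odds = 0.98/0.02 = 49.
Need 1.5ⁿ ≥ 49 ÷ (16695/947) = 6629/2385.
1.5² = 2.25 falls short of 6629/2385 but 1.5³ = 3.375 reaches it, so n = 3.

3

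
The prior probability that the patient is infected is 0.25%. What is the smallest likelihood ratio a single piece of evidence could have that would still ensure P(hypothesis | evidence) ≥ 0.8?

Prior odds = 0.0025/0.9975 = 1/399.
Target odds = 0.8/0.2 = 4.
Required Bayes factor = 4 ÷ (1/399) = 1596.

1596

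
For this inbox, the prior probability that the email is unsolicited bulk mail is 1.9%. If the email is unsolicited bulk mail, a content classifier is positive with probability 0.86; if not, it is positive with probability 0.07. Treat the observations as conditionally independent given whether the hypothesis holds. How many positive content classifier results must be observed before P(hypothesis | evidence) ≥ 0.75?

3

Prior odds = 0.019/0.981 = 19/981.
Likelihood ratio of a positive = 0.86/0.07 = 86/7.
Target posterior odds = 0.75/0.25 = 3.
Need (19/981) × (86/7)ⁿ ≥ 3, i.e. (86/7)ⁿ ≥ 2943/19.
(86/7)² = 7396/49 falls short of 2943/19 but (86/7)³ = 636056/343 reaches it, so n = 3.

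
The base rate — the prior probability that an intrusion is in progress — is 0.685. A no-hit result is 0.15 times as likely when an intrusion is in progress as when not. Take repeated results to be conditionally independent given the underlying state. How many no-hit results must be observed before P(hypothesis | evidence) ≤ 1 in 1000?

Prior odds: 0.685 ÷ 0.315 = 137/63.
Likelihood ratio per no-hit result = 0.15.
Target odds: 0.001 ÷ 0.999 = 1/999.
Need (137/63) × 0.15ⁿ ≤ 1/999, i.e. 0.15ⁿ ≤ 7/15207.
0.15⁴ = 81/160000 is still above 7/15207 but 0.15⁵ = 243/3200000 is at or below it, so n = 5.

5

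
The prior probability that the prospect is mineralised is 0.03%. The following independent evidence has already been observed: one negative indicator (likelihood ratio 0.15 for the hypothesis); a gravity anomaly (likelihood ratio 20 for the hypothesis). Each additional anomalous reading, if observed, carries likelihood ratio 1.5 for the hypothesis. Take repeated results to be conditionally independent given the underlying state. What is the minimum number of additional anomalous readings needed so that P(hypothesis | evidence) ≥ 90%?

23

Prior odds = 0.0003/0.9997 = 3/9997.
Combined Bayes factor of the evidence already in hand = 0.15 × 20 = 3.
Odds after that evidence = (3/9997) × 3 = 9/9997.
Target odds = 0.9/0.1 = 9.
Need 1.5ⁿ ≥ 9 ÷ (9/9997) = 9997.
1.5²² ≈7481.83 falls short of 9997 but 1.5²³ ≈11222.7 reaches it, so n = 23.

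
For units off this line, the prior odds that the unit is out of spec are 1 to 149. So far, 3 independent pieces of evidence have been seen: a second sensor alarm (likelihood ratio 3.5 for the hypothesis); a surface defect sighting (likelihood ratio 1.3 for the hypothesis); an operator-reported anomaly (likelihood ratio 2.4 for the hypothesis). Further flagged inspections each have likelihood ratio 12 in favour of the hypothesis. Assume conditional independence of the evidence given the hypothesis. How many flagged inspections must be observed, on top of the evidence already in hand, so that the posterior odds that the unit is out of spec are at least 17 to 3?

Prior odds = 1/149.
Combined Bayes factor of the evidence already in hand = 3.5 × 1.3 × 2.4 = 10.92.
Odds after that evidence = (1/149) × 10.92 = 273/3725.
Target odds = 17/3.
Need 12ⁿ ≥ 17/3 ÷ (273/3725) = 63325/819.
12¹ = 12 falls short of 63325/819 but 12² = 144 reaches it, so n = 2.

2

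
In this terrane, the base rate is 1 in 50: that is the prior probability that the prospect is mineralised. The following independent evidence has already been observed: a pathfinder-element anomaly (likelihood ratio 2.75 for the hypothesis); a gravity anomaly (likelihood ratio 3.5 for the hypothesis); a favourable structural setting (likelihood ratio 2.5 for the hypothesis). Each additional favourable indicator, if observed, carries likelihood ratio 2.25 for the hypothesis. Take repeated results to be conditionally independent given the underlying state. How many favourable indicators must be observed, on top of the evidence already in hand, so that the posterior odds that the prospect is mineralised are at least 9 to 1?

4

Prior odds = 0.02/0.98 = 1/49.
Combined Bayes factor of the evidence already in hand = 2.75 × 3.5 × 2.5 = 24.0625.
Odds after that evidence = (1/49) × 24.0625 = 55/112.
Target odds = 9.
Need 2.25ⁿ ≥ 9 ÷ (55/112) = 1008/55.
2.25³ = 11.390625 falls short of 1008/55 but 2.25⁴ = 25.62890625 reaches it, so n = 4.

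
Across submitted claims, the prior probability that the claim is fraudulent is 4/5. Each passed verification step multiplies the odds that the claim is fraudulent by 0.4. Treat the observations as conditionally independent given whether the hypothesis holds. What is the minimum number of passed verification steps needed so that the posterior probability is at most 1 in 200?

8

Prior odds = 0.8/0.2 = 4.
Likelihood ratio per passed verification step = 0.4.
Target posterior odds = 0.005/0.995 = 1/199.
Require 0.4ⁿ ≤ 1/199 ÷ 4 = 1/796.
0.4⁷ = 128/78125 is still above 1/796 but 0.4⁸ = 256/390625 is at or below it, so n = 8.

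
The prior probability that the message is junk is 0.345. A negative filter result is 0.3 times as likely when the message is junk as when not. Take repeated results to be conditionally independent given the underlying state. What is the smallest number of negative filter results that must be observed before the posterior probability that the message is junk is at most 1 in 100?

4

Prior odds: 0.345 ÷ 0.655 = 69/131.
Likelihood ratio per negative filter result = 0.3.
Target odds: 0.01 ÷ 0.99 = 1/99.
Require 0.3ⁿ ≤ 1/99 ÷ (69/131) = 131/6831.
0.3³ = 0.027 is still above 131/6831 but 0.3⁴ = 0.0081 is at or below it, so n = 4.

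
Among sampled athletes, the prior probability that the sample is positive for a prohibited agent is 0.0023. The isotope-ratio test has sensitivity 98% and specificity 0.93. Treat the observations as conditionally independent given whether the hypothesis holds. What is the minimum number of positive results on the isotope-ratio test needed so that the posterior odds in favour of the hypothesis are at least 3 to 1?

3

Prior odds = 0.0023/0.9977 = 23/9977.
False-positive rate = 1 − 0.93 = 0.07; likelihood ratio of a positive = 0.98/0.07 = 14.
Target odds = 3.
Need (23/9977) × 14ⁿ ≥ 3, i.e. 14ⁿ ≥ 29931/23.
14² = 196 falls short of 29931/23 but 14³ = 2744 reaches it, so n = 3.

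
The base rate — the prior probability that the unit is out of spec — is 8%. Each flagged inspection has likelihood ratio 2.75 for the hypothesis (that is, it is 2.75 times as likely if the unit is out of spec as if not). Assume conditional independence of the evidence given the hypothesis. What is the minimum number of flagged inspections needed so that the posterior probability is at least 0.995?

Prior odds: 0.08 ÷ 0.92 = 2/23.
Likelihood ratio per flagged inspection = 2.75.
Target odds: 0.995 ÷ 0.005 = 199.
Need (2/23) × 2.75ⁿ ≥ 199, i.e. 2.75ⁿ ≥ 2288.5.
2.75⁷ = 19487171/16384 falls short of 2288.5 but 2.75⁸ = 214358881/65536 reaches it, so n = 8.

8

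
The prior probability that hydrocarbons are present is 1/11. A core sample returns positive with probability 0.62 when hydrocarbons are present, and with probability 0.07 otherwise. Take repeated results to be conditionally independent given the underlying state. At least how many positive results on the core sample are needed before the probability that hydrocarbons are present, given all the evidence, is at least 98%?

Prior odds = (1/11)/(10/11) = 0.1.
Likelihood ratio of a positive result = 0.62/0.07 = 62/7.
Target odds: 0.98 ÷ 0.02 = 49.
Require (62/7)ⁿ ≥ 49 ÷ 0.1 = 490.
(62/7)² = 3844/49 falls short of 490 but (62/7)³ = 238328/343 reaches it, so n = 3.

3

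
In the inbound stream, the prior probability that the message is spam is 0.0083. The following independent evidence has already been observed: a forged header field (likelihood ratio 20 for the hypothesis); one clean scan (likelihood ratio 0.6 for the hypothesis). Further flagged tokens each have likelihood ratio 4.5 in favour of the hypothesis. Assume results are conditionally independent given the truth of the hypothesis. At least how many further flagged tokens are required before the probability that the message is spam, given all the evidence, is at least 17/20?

Prior odds = 0.0083/0.9917 = 83/9917.
Combined Bayes factor of the evidence already in hand = 20 × 0.6 = 12.
Odds after that evidence = (83/9917) × 12 = 996/9917.
Target odds = 0.85/0.15 = 17/3.
Need 4.5ⁿ ≥ 17/3 ÷ (996/9917) = 168589/2988.
4.5² = 20.25 falls short of 168589/2988 but 4.5³ = 91.125 reaches it, so n = 3.

3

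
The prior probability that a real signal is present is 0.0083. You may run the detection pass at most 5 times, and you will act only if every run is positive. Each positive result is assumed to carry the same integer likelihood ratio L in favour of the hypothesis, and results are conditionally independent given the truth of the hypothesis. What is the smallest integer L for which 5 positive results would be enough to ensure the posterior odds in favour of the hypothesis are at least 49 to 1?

Prior odds = 0.0083/0.9917 = 83/9917.
Target odds = 49.
Need L⁵ ≥ 49 ÷ (83/9917) = 485933/83.
5⁵ = 3125 < 485933/83 ≤ 7776 = 6⁵, so L = 6.

6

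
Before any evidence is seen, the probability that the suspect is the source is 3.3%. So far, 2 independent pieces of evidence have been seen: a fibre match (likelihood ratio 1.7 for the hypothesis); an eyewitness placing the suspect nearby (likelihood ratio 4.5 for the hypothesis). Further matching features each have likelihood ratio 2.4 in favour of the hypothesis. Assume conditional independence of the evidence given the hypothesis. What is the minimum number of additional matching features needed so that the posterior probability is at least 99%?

Prior odds = 0.033/0.967 = 33/967.
Combined Bayes factor of the evidence already in hand = 1.7 × 4.5 = 7.65.
Odds after that evidence = (33/967) × 7.65 = 5049/19340.
Target odds = 0.99/0.01 = 99.
Need 2.4ⁿ ≥ 99 ÷ (5049/19340) = 19340/51.
2.4⁶ = 2985984/15625 falls short of 19340/51 but 2.4⁷ = 35831808/78125 reaches it, so n = 7.

7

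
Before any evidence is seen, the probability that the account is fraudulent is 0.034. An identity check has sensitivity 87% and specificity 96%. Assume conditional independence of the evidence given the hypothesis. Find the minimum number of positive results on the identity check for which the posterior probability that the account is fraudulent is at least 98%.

3

Prior odds = 0.034/0.966 = 17/483.
False-positive rate = 1 − 0.96 = 0.04; likelihood ratio of a positive = 0.87/0.04 = 21.75.
Target posterior odds = 0.98/0.02 = 49.
Need (17/483) × 21.75ⁿ ≥ 49, i.e. 21.75ⁿ ≥ 23667/17.
21.75² = 473.0625 falls short of 23667/17 but 21.75³ = 658503/64 reaches it, so n = 3.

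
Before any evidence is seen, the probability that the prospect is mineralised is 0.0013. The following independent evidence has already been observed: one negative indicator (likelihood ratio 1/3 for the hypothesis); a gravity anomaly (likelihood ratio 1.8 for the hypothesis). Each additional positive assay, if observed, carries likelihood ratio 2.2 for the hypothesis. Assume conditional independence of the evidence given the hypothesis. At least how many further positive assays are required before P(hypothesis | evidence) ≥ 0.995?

16

Prior odds = 0.0013/0.9987 = 13/9987.
Combined Bayes factor of the evidence already in hand = (1/3) × 1.8 = 0.6.
Odds after that evidence = (13/9987) × 0.6 = 13/16645.
Target odds = 0.995/0.005 = 199.
Need 2.2ⁿ ≥ 199 ÷ (13/16645) = 3312355/13.
2.2¹⁵ ≈136880 falls short of 3312355/13 but 2.2¹⁶ ≈301136 reaches it, so n = 16.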